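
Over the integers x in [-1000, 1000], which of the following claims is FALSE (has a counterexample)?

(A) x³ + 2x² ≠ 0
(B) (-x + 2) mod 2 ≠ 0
(A) x = 0: LHS = 0³ + 2·0² = 0; 0 ≠ 0 — FAILS
(B) x = 0: LHS = (-0 + 2) mod 2 = 2 mod 2 = 0; 0 ≠ 0 — FAILS

Answer: Both A and B are false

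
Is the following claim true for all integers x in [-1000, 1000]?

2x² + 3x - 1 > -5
Over all integers in [-1000, 1000], LHS − RHS is smallest at x = -1, where it equals 3:
x = -1: LHS = 2·(-1)² + 3·(-1) - 1 = -2; -2 > -5 — holds
At the ends of the range:
x = -1000: LHS = 2·(-1000)² + 3·(-1000) - 1 = 1996999; 1996999 > -5 — holds
x = 1000: LHS = 2·1000² + 3·1000 - 1 = 2002999; 2002999 > -5 — holds
Hence LHS − RHS is never zero or negative, i.e. LHS > RHS throughout, so the relation holds for every integer in [-1000, 1000].

No counterexample exists.

Answer: True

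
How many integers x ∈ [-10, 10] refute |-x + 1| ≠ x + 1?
Counterexamples in [-10, 10]: {0}.

Counting them gives 1 values.

Answer: 1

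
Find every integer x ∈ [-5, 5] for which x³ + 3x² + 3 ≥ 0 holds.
Holds for: {-3, -2, -1, 0, 1, 2, 3, 4, 5}
Fails for: {-5, -4}

Answer: {-3, -2, -1, 0, 1, 2, 3, 4, 5}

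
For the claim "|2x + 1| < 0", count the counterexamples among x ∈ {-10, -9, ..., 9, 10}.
Counterexamples in [-10, 10]: {-10, -9, -8, -7, -6, -5, -4, -3, -2, -1, 0, 1, 2, 3, 4, 5, 6, 7, 8, 9, 10}.

Counting them gives 21 values.

Answer: 21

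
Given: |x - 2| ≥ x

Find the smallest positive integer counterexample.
Testing positive integers:
x = 1: LHS = |1 - 2| = |-1| = 1; 1 ≥ 1 — holds
x = 2: LHS = |2 - 2| = |0| = 0; 0 ≥ 2 — FAILS  ← smallest positive counterexample

Answer: x = 2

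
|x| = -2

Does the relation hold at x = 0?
x = 0: LHS = |0| = 0; 0 = -2 — FAILS

The relation fails at x = 0, so x = 0 is a counterexample.

Answer: No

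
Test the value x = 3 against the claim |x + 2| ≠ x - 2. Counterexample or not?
Substitute x = 3 into the relation:
x = 3: LHS = |3 + 2| = |5| = 5, RHS = 3 - 2 = 1; 5 ≠ 1 — holds

The relation holds at x = 3, so it is not a counterexample.

Answer: No, x = 3 is not a counterexample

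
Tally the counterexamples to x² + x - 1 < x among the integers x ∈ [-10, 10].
Counterexamples in [-10, 10]: {-10, -9, -8, -7, -6, -5, -4, -3, -2, -1, 1, 2, 3, 4, 5, 6, 7, 8, 9, 10}.

Counting them gives 20 values.

Answer: 20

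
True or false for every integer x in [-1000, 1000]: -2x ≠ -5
Track d = LHS − RHS over the integers in [-1000, 1000]. Equality would need d = 0, but d changes sign only between consecutive integers, jumping over 0:
x = 2: LHS = -2·2 = -4; -4 ≠ -5 — holds  (d = 1)
x = 3: LHS = -2·3 = -6; -6 ≠ -5 — holds  (d = -1)
Away from these crossings d keeps a constant sign, and checking every integer in [-1000, 1000] confirms d ≠ 0 throughout. Hence the two sides are never equal, so the relation holds for every integer in [-1000, 1000].

No counterexample exists.

Answer: True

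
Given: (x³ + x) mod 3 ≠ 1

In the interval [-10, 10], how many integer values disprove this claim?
Counterexamples in [-10, 10]: {-10, -7, -4, -1, 2, 5, 8}.

Counting them gives 7 values.

Answer: 7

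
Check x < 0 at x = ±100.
x = 100: 100 < 0 — FAILS
x = -100: -100 < 0 — holds

Answer: Partially: fails for x = 100, holds for x = -100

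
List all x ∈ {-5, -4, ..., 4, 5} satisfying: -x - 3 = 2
Holds for: {-5}
Fails for: {-4, -3, -2, -1, 0, 1, 2, 3, 4, 5}

Answer: {-5}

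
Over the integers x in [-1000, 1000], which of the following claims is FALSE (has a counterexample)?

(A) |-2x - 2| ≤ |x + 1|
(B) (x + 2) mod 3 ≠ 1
(A) x = 0: LHS = |-2·0 - 2| = |-2| = 2, RHS = |0 + 1| = |1| = 1; 2 ≤ 1 — FAILS
(B) x = -1: LHS = ((-1) + 2) mod 3 = 1 mod 3 = 1; 1 ≠ 1 — FAILS

Answer: Both A and B are false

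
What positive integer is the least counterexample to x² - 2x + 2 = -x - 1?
Testing positive integers:
x = 1: LHS = 1² - 2·1 + 2 = 1, RHS = -1 - 1 = -2; 1 = -2 — FAILS  ← smallest positive counterexample

Answer: x = 1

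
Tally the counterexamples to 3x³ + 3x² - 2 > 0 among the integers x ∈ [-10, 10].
Counterexamples in [-10, 10]: {-10, -9, -8, -7, -6, -5, -4, -3, -2, -1, 0}.

Counting them gives 11 values.

Answer: 11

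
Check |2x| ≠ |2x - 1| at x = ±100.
x = 100: LHS = |2·100| = |200| = 200, RHS = |2·100 - 1| = |199| = 199; 200 ≠ 199 — holds
x = -100: LHS = |2·(-100)| = |-200| = 200, RHS = |2·(-100) - 1| = |-201| = 201; 200 ≠ 201 — holds

Answer: Yes, holds for both x = 100 and x = -100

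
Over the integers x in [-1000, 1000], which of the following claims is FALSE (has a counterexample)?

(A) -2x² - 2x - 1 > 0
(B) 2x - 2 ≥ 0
(A) x = 0: LHS = -2·0² - 2·0 - 1 = -1; -1 > 0 — FAILS
(B) x = 0: LHS = 2·0 - 2 = -2; -2 ≥ 0 — FAILS

Answer: Both A and B are false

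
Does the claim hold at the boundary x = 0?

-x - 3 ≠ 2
x = 0: LHS = -0 - 3 = -3; -3 ≠ 2 — holds

The relation is satisfied at x = 0.

Answer: Yes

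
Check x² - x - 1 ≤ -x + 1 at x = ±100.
x = 100: LHS = 100² - 100 - 1 = 9899, RHS = -100 + 1 = -99; 9899 ≤ -99 — FAILS
x = -100: LHS = (-100)² - (-100) - 1 = 10099, RHS = -(-100) + 1 = 101; 10099 ≤ 101 — FAILS

Answer: No, fails for both x = 100 and x = -100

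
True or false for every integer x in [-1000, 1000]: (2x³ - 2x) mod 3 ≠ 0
The claim fails at x = 0:
x = 0: LHS = (2·0³ - 2·0) mod 3 = 0 mod 3 = 0; 0 ≠ 0 — FAILS

Because a single integer refutes it, the statement is false.

Answer: False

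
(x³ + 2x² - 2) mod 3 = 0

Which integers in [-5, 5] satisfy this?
For a polynomial with integer coefficients, its value mod 3 depends only on x mod 3, so it suffices to check one representative of each residue class, x = 0, 1, 2:
x = 0: LHS = (0³ + 2·0² - 2) mod 3 = (-2) mod 3 = 1; 1 = 0 — FAILS
x = 1: LHS = (1³ + 2·1² - 2) mod 3 = 1 mod 3 = 1; 1 = 0 — FAILS
x = 2: LHS = (2³ + 2·2² - 2) mod 3 = 14 mod 3 = 2; 2 = 0 — FAILS
The relation fails in every residue class, so the claimed relation (=) fails for every integer in [-5, 5].

Answer: None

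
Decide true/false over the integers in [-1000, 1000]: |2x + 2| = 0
The claim fails at x = 0:
x = 0: LHS = |2·0 + 2| = |2| = 2; 2 = 0 — FAILS

Because a single integer refutes it, the statement is false.

Answer: False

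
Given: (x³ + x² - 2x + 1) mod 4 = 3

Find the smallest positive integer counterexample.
Testing positive integers:
x = 1: LHS = (1³ + 1² - 2·1 + 1) mod 4 = 1 mod 4 = 1; 1 = 3 — FAILS  ← smallest positive counterexample

Answer: x = 1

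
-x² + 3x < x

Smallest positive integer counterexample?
Testing positive integers:
x = 1: LHS = -1² + 3·1 = 2; 2 < 1 — FAILS  ← smallest positive counterexample

Answer: x = 1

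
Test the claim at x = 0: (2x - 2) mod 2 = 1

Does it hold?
x = 0: LHS = (2·0 - 2) mod 2 = (-2) mod 2 = 0; 0 = 1 — FAILS

The relation fails at x = 0, so x = 0 is a counterexample.

Answer: No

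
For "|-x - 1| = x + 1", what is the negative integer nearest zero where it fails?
Testing negative integers from -1 downward:
x = -1: LHS = |-(-1) - 1| = |0| = 0, RHS = (-1) + 1 = 0; 0 = 0 — holds
x = -2: LHS = |-(-2) - 1| = |1| = 1, RHS = (-2) + 1 = -1; 1 = -1 — FAILS  ← closest negative counterexample to 0

Answer: x = -2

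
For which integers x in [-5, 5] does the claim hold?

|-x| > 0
Holds for: {-5, -4, -3, -2, -1, 1, 2, 3, 4, 5}
Fails for: {0}

Answer: {-5, -4, -3, -2, -1, 1, 2, 3, 4, 5}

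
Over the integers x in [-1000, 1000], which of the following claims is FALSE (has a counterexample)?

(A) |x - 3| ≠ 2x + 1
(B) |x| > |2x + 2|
(A) Track d = LHS − RHS over the integers in [-1000, 1000]. Equality would need d = 0, but d changes sign only between consecutive integers, jumping over 0:
x = 0: LHS = |0 - 3| = |-3| = 3, RHS = 2·0 + 1 = 1; 3 ≠ 1 — holds  (d = 2)
x = 1: LHS = |1 - 3| = |-2| = 2, RHS = 2·1 + 1 = 3; 2 ≠ 3 — holds  (d = -1)
Away from these crossings d keeps a constant sign, and checking every integer in [-1000, 1000] confirms d ≠ 0 throughout. Hence the two sides are never equal, so the relation holds for every integer in [-1000, 1000].

(B) x = 0: LHS = |0| = 0, RHS = |2·0 + 2| = |2| = 2; 0 > 2 — FAILS

Only (B) has a counterexample.

Answer: B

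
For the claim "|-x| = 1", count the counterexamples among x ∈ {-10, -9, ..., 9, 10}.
Counterexamples in [-10, 10]: {-10, -9, -8, -7, -6, -5, -4, -3, -2, 0, 2, 3, 4, 5, 6, 7, 8, 9, 10}.

Counting them gives 19 values.

Answer: 19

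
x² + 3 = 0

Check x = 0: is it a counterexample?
Substitute x = 0 into the relation:
x = 0: LHS = 0² + 3 = 3; 3 = 0 — FAILS

Since the claim fails at x = 0, this value is a counterexample.

Answer: Yes, x = 0 is a counterexample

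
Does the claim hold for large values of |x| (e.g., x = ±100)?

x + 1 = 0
x = 100: LHS = 100 + 1 = 101; 101 = 0 — FAILS
x = -100: LHS = (-100) + 1 = -99; -99 = 0 — FAILS

Answer: No, fails for both x = 100 and x = -100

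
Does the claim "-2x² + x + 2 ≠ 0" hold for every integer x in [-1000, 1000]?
Track d = LHS − RHS over the integers in [-1000, 1000]. Equality would need d = 0, but d changes sign only between consecutive integers, jumping over 0:
x = -1: LHS = -2·(-1)² + (-1) + 2 = -1; -1 ≠ 0 — holds  (d = -1)
x = 0: LHS = -2·0² + 0 + 2 = 2; 2 ≠ 0 — holds  (d = 2)
x = 1: LHS = -2·1² + 1 + 2 = 1; 1 ≠ 0 — holds  (d = 1)
x = 2: LHS = -2·2² + 2 + 2 = -4; -4 ≠ 0 — holds  (d = -4)
Away from these crossings d keeps a constant sign, and checking every integer in [-1000, 1000] confirms d ≠ 0 throughout. Hence the two sides are never equal, so the relation holds for every integer in [-1000, 1000].

No counterexample exists.

Answer: True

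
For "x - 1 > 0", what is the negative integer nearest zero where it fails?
Testing negative integers from -1 downward:
x = -1: LHS = (-1) - 1 = -2; -2 > 0 — FAILS  ← closest negative counterexample to 0

Answer: x = -1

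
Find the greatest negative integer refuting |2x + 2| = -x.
Testing negative integers from -1 downward:
x = -1: LHS = |2·(-1) + 2| = |0| = 0, RHS = -(-1) = 1; 0 = 1 — FAILS  ← closest negative counterexample to 0

Answer: x = -1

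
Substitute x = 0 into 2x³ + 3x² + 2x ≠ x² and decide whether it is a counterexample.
Substitute x = 0 into the relation:
x = 0: LHS = 2·0³ + 3·0² + 2·0 = 0, RHS = 0² = 0; 0 ≠ 0 — FAILS

Since the claim fails at x = 0, this value is a counterexample.

Answer: Yes, x = 0 is a counterexample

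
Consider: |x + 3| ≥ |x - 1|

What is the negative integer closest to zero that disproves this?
Testing negative integers from -1 downward:
x = -1: LHS = |(-1) + 3| = |2| = 2, RHS = |(-1) - 1| = |-2| = 2; 2 ≥ 2 — holds
x = -2: LHS = |(-2) + 3| = |1| = 1, RHS = |(-2) - 1| = |-3| = 3; 1 ≥ 3 — FAILS  ← closest negative counterexample to 0

Answer: x = -2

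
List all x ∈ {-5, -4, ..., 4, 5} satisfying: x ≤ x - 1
Over all integers in [-5, 5], LHS − RHS is smallest at x = 0, where it equals 1:
x = 0: RHS = 0 - 1 = -1; 0 ≤ -1 — FAILS
At the ends of the range:
x = -5: RHS = (-5) - 1 = -6; -5 ≤ -6 — FAILS
x = 5: RHS = 5 - 1 = 4; 5 ≤ 4 — FAILS
Hence LHS − RHS is never zero or negative, i.e. LHS > RHS throughout, so the claimed relation (≤) fails for every integer in [-5, 5].

Answer: None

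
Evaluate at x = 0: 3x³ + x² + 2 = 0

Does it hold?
x = 0: LHS = 3·0³ + 0² + 2 = 2; 2 = 0 — FAILS

The relation fails at x = 0, so x = 0 is a counterexample.

Answer: No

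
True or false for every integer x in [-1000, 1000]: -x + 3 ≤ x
The claim fails at x = 0:
x = 0: LHS = -0 + 3 = 3; 3 ≤ 0 — FAILS

Because a single integer refutes it, the statement is false.

Answer: False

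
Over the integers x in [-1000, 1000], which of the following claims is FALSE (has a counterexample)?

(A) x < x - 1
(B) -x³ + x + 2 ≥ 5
(A) x = 0: RHS = 0 - 1 = -1; 0 < -1 — FAILS
(B) x = 0: LHS = -0³ + 0 + 2 = 2; 2 ≥ 5 — FAILS

Answer: Both A and B are false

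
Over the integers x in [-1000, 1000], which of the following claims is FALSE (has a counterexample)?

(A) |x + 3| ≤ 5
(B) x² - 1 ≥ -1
(A) x = 3: LHS = |3 + 3| = |6| = 6; 6 ≤ 5 — FAILS

(B) Over all integers in [-1000, 1000], LHS − RHS is smallest at x = 0, where it equals 0:
x = 0: LHS = 0² - 1 = -1; -1 ≥ -1 — holds
At the ends of the range:
x = -1000: LHS = (-1000)² - 1 = 999999; 999999 ≥ -1 — holds
x = 1000: LHS = 1000² - 1 = 999999; 999999 ≥ -1 — holds
Hence LHS − RHS is never negative, i.e. LHS ≥ RHS throughout, so the relation holds for every integer in [-1000, 1000].

Only (A) has a counterexample.

Answer: A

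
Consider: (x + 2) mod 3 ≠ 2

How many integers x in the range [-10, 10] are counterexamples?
Counterexamples in [-10, 10]: {-9, -6, -3, 0, 3, 6, 9}.

Counting them gives 7 values.

Answer: 7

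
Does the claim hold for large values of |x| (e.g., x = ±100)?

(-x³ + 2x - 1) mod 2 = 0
x = 100: LHS = (-100³ + 2·100 - 1) mod 2 = (-999801) mod 2 = 1; 1 = 0 — FAILS
x = -100: LHS = (-(-100)³ + 2·(-100) - 1) mod 2 = 999799 mod 2 = 1; 1 = 0 — FAILS

Answer: No, fails for both x = 100 and x = -100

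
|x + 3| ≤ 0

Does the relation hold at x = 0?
x = 0: LHS = |0 + 3| = |3| = 3; 3 ≤ 0 — FAILS

The relation fails at x = 0, so x = 0 is a counterexample.

Answer: No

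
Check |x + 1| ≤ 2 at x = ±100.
x = 100: LHS = |100 + 1| = |101| = 101; 101 ≤ 2 — FAILS
x = -100: LHS = |(-100) + 1| = |-99| = 99; 99 ≤ 2 — FAILS

Answer: No, fails for both x = 100 and x = -100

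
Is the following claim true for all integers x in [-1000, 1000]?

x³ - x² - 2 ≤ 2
The claim fails at x = 3:
x = 3: LHS = 3³ - 3² - 2 = 16; 16 ≤ 2 — FAILS

Because a single integer refutes it, the statement is false.

Answer: False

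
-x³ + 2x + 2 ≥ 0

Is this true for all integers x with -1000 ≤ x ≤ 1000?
The claim fails at x = 2:
x = 2: LHS = -2³ + 2·2 + 2 = -2; -2 ≥ 0 — FAILS

Because a single integer refutes it, the statement is false.

Answer: False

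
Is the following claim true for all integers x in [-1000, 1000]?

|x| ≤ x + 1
The claim fails at x = -1:
x = -1: LHS = |-1| = 1, RHS = (-1) + 1 = 0; 1 ≤ 0 — FAILS

Because a single integer refutes it, the statement is false.

Answer: False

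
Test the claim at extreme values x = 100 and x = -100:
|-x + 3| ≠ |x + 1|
x = 100: LHS = |-100 + 3| = |-97| = 97, RHS = |100 + 1| = |101| = 101; 97 ≠ 101 — holds
x = -100: LHS = |-(-100) + 3| = |103| = 103, RHS = |(-100) + 1| = |-99| = 99; 103 ≠ 99 — holds

Answer: Yes, holds for both x = 100 and x = -100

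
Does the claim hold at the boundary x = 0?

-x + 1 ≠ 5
x = 0: LHS = -0 + 1 = 1; 1 ≠ 5 — holds

The relation is satisfied at x = 0.

Answer: Yes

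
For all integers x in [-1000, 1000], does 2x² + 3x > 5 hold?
The claim fails at x = 0:
x = 0: LHS = 2·0² + 3·0 = 0; 0 > 5 — FAILS

Because a single integer refutes it, the statement is false.

Answer: False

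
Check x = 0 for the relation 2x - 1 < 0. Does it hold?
x = 0: LHS = 2·0 - 1 = -1; -1 < 0 — holds

The relation is satisfied at x = 0.

Answer: Yes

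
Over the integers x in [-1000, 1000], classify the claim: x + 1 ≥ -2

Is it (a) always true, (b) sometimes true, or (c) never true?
Holds at x = 0: LHS = 0 + 1 = 1; 1 ≥ -2 — holds
Fails at x = -4: LHS = (-4) + 1 = -3; -3 ≥ -2 — FAILS
It is satisfied by some integers in the range but not all.

Answer: Sometimes true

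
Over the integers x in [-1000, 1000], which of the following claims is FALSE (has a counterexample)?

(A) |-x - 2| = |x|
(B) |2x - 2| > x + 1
(A) x = 0: LHS = |-0 - 2| = |-2| = 2, RHS = |0| = 0; 2 = 0 — FAILS
(B) x = 1: LHS = |2·1 - 2| = |0| = 0, RHS = 1 + 1 = 2; 0 > 2 — FAILS

Answer: Both A and B are false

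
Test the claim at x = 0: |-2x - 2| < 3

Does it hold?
x = 0: LHS = |-2·0 - 2| = |-2| = 2; 2 < 3 — holds

The relation is satisfied at x = 0.

Answer: Yes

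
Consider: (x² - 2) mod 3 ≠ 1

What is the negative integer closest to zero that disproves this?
Testing negative integers from -1 downward:
x = -1: LHS = ((-1)² - 2) mod 3 = (-1) mod 3 = 2; 2 ≠ 1 — holds
x = -2: LHS = ((-2)² - 2) mod 3 = 2 mod 3 = 2; 2 ≠ 1 — holds
x = -3: LHS = ((-3)² - 2) mod 3 = 7 mod 3 = 1; 1 ≠ 1 — FAILS  ← closest negative counterexample to 0

Answer: x = -3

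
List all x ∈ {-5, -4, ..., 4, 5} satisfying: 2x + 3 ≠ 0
Track d = LHS − RHS over the integers in [-5, 5]. Equality would need d = 0, but d changes sign only between consecutive integers, jumping over 0:
x = -2: LHS = 2·(-2) + 3 = -1; -1 ≠ 0 — holds  (d = -1)
x = -1: LHS = 2·(-1) + 3 = 1; 1 ≠ 0 — holds  (d = 1)
Away from these crossings d keeps a constant sign, and checking every integer in [-5, 5] confirms d ≠ 0 throughout. Hence the two sides are never equal, so the relation holds for every integer in [-5, 5].

Answer: All integers in [-5, 5]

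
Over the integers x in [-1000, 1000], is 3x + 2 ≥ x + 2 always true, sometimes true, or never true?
Holds at x = 0: LHS = 3·0 + 2 = 2, RHS = 0 + 2 = 2; 2 ≥ 2 — holds
Fails at x = -1: LHS = 3·(-1) + 2 = -1, RHS = (-1) + 2 = 1; -1 ≥ 1 — FAILS
It is satisfied by some integers in the range but not all.

Answer: Sometimes true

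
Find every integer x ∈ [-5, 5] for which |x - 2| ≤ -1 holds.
An absolute value is never negative, so the left side is ≥ 0 for every x, while the right side is -1. Tightest case in [-5, 5] is x = 2:
x = 2: LHS = |2 - 2| = |0| = 0; 0 ≤ -1 — FAILS
Hence LHS − RHS is never zero or negative, i.e. LHS > RHS throughout, so the claimed relation (≤) fails for every integer in [-5, 5].

Answer: None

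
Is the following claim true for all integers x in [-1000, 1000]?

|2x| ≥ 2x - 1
Over all integers in [-1000, 1000], LHS − RHS is smallest at x = 0, where it equals 1:
x = 0: LHS = |2·0| = |0| = 0, RHS = 2·0 - 1 = -1; 0 ≥ -1 — holds
At the ends of the range:
x = -1000: LHS = |2·(-1000)| = |-2000| = 2000, RHS = 2·(-1000) - 1 = -2001; 2000 ≥ -2001 — holds
x = 1000: LHS = |2·1000| = |2000| = 2000, RHS = 2·1000 - 1 = 1999; 2000 ≥ 1999 — holds
Hence LHS − RHS is never negative, i.e. LHS ≥ RHS throughout, so the relation holds for every integer in [-1000, 1000].

No counterexample exists.

Answer: True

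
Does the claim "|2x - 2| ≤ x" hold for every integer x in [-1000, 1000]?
The claim fails at x = 0:
x = 0: LHS = |2·0 - 2| = |-2| = 2; 2 ≤ 0 — FAILS

Because a single integer refutes it, the statement is false.

Answer: False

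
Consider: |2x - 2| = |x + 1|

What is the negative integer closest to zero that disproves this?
Testing negative integers from -1 downward:
x = -1: LHS = |2·(-1) - 2| = |-4| = 4, RHS = |(-1) + 1| = |0| = 0; 4 = 0 — FAILS  ← closest negative counterexample to 0

Answer: x = -1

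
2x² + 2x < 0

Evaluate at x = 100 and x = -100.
x = 100: LHS = 2·100² + 2·100 = 20200; 20200 < 0 — FAILS
x = -100: LHS = 2·(-100)² + 2·(-100) = 19800; 19800 < 0 — FAILS

Answer: No, fails for both x = 100 and x = -100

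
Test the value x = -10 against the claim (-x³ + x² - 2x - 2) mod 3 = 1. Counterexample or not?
Substitute x = -10 into the relation:
x = -10: LHS = (-(-10)³ + (-10)² - 2·(-10) - 2) mod 3 = 1118 mod 3 = 2; 2 = 1 — FAILS

Since the claim fails at x = -10, this value is a counterexample.

Answer: Yes, x = -10 is a counterexample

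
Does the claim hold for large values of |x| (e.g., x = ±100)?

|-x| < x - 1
x = 100: LHS = |-100| = 100, RHS = 100 - 1 = 99; 100 < 99 — FAILS
x = -100: LHS = |-(-100)| = |100| = 100, RHS = (-100) - 1 = -101; 100 < -101 — FAILS

Answer: No, fails for both x = 100 and x = -100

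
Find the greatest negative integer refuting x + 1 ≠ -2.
Testing negative integers from -1 downward:
x = -1: LHS = (-1) + 1 = 0; 0 ≠ -2 — holds
x = -2: LHS = (-2) + 1 = -1; -1 ≠ -2 — holds
x = -3: LHS = (-3) + 1 = -2; -2 ≠ -2 — FAILS  ← closest negative counterexample to 0

Answer: x = -3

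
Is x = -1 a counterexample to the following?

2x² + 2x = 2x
Substitute x = -1 into the relation:
x = -1: LHS = 2·(-1)² + 2·(-1) = 0, RHS = 2·(-1) = -2; 0 = -2 — FAILS

Since the claim fails at x = -1, this value is a counterexample.

Answer: Yes, x = -1 is a counterexample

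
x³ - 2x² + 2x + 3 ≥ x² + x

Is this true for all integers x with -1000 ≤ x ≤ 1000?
The claim fails at x = -1:
x = -1: LHS = (-1)³ - 2·(-1)² + 2·(-1) + 3 = -2, RHS = (-1)² + (-1) = 0; -2 ≥ 0 — FAILS

Because a single integer refutes it, the statement is false.

Answer: False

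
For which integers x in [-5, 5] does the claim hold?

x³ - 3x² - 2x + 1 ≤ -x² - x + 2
Holds for: {-5, -4, -3, -2, -1, 0, 1, 2}
Fails for: {3, 4, 5}

Answer: {-5, -4, -3, -2, -1, 0, 1, 2}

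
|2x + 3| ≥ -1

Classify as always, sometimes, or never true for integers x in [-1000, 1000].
An absolute value is never negative, so the left side is ≥ 0 for every x, while the right side is -1. Tightest case in [-1000, 1000] is x = -1:
x = -1: LHS = |2·(-1) + 3| = |1| = 1; 1 ≥ -1 — holds
Hence LHS − RHS is never negative, i.e. LHS ≥ RHS throughout, so the relation holds for every integer in [-1000, 1000].

No counterexample exists.

Answer: Always true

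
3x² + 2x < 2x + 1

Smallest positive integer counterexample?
Testing positive integers:
x = 1: LHS = 3·1² + 2·1 = 5, RHS = 2·1 + 1 = 3; 5 < 3 — FAILS  ← smallest positive counterexample

Answer: x = 1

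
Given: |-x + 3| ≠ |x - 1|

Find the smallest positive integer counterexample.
Testing positive integers:
x = 1: LHS = |-1 + 3| = |2| = 2, RHS = |1 - 1| = |0| = 0; 2 ≠ 0 — holds
x = 2: LHS = |-2 + 3| = |1| = 1, RHS = |2 - 1| = |1| = 1; 1 ≠ 1 — FAILS  ← smallest positive counterexample

Answer: x = 2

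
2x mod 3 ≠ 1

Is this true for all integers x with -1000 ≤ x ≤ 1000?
The claim fails at x = -1:
x = -1: LHS = (2·(-1)) mod 3 = (-2) mod 3 = 1; 1 ≠ 1 — FAILS

Because a single integer refutes it, the statement is false.

Answer: False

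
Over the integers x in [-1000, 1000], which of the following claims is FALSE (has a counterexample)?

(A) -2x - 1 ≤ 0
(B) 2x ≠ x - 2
(A) x = -1: LHS = -2·(-1) - 1 = 1; 1 ≤ 0 — FAILS
(B) x = -2: LHS = 2·(-2) = -4, RHS = (-2) - 2 = -4; -4 ≠ -4 — FAILS

Answer: Both A and B are false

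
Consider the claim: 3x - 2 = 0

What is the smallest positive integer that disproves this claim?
Testing positive integers:
x = 1: LHS = 3·1 - 2 = 1; 1 = 0 — FAILS  ← smallest positive counterexample

Answer: x = 1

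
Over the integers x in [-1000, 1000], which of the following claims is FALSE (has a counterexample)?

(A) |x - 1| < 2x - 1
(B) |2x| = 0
(A) x = 0: LHS = |0 - 1| = |-1| = 1, RHS = 2·0 - 1 = -1; 1 < -1 — FAILS
(B) x = 1: LHS = |2·1| = |2| = 2; 2 = 0 — FAILS

Answer: Both A and B are false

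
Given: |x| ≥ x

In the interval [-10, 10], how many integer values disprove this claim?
Over all integers in [-10, 10], LHS − RHS is smallest at x = 0, where it equals 0:
x = 0: LHS = |0| = 0; 0 ≥ 0 — holds
At the ends of the range:
x = -10: LHS = |-10| = 10; 10 ≥ -10 — holds
x = 10: LHS = |10| = 10; 10 ≥ 10 — holds
Hence LHS − RHS is never negative, i.e. LHS ≥ RHS throughout, so the relation holds for every integer in [-10, 10].

No counterexample appears in that range.

Answer: 0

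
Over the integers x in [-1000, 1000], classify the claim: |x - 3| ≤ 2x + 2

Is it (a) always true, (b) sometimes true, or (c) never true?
Holds at x = 1: LHS = |1 - 3| = |-2| = 2, RHS = 2·1 + 2 = 4; 2 ≤ 4 — holds
Fails at x = 0: LHS = |0 - 3| = |-3| = 3, RHS = 2·0 + 2 = 2; 3 ≤ 2 — FAILS
It is satisfied by some integers in the range but not all.

Answer: Sometimes true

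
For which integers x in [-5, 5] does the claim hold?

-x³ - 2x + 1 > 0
Holds for: {-5, -4, -3, -2, -1, 0}
Fails for: {1, 2, 3, 4, 5}

Answer: {-5, -4, -3, -2, -1, 0}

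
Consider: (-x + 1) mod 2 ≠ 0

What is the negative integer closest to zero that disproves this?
Testing negative integers from -1 downward:
x = -1: LHS = (-(-1) + 1) mod 2 = 2 mod 2 = 0; 0 ≠ 0 — FAILS  ← closest negative counterexample to 0

Answer: x = -1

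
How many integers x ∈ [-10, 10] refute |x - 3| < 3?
Counterexamples in [-10, 10]: {-10, -9, -8, -7, -6, -5, -4, -3, -2, -1, 0, 6, 7, 8, 9, 10}.

Counting them gives 16 values.

Answer: 16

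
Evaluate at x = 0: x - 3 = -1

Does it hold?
x = 0: LHS = 0 - 3 = -3; -3 = -1 — FAILS

The relation fails at x = 0, so x = 0 is a counterexample.

Answer: No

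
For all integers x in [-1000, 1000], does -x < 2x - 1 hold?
The claim fails at x = 0:
x = 0: LHS = -0 = 0, RHS = 2·0 - 1 = -1; 0 < -1 — FAILS

Because a single integer refutes it, the statement is false.

Answer: False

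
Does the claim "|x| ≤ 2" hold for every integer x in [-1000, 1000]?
The claim fails at x = 3:
x = 3: LHS = |3| = 3; 3 ≤ 2 — FAILS

Because a single integer refutes it, the statement is false.

Answer: False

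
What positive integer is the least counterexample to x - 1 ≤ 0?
Testing positive integers:
x = 1: LHS = 1 - 1 = 0; 0 ≤ 0 — holds
x = 2: LHS = 2 - 1 = 1; 1 ≤ 0 — FAILS  ← smallest positive counterexample

Answer: x = 2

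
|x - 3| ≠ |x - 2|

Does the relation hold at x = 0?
x = 0: LHS = |0 - 3| = |-3| = 3, RHS = |0 - 2| = |-2| = 2; 3 ≠ 2 — holds

The relation is satisfied at x = 0.

Answer: Yes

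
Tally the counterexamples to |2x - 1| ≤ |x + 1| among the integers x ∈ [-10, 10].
Counterexamples in [-10, 10]: {-10, -9, -8, -7, -6, -5, -4, -3, -2, -1, 3, 4, 5, 6, 7, 8, 9, 10}.

Counting them gives 18 values.

Answer: 18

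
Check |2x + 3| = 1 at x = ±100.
x = 100: LHS = |2·100 + 3| = |203| = 203; 203 = 1 — FAILS
x = -100: LHS = |2·(-100) + 3| = |-197| = 197; 197 = 1 — FAILS

Answer: No, fails for both x = 100 and x = -100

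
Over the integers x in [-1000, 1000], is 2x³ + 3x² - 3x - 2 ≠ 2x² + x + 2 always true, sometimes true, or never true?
Track d = LHS − RHS over the integers in [-1000, 1000]. Equality would need d = 0, but d changes sign only between consecutive integers, jumping over 0:
x = 1: LHS = 2·1³ + 3·1² - 3·1 - 2 = 0, RHS = 2·1² + 1 + 2 = 5; 0 ≠ 5 — holds  (d = -5)
x = 2: LHS = 2·2³ + 3·2² - 3·2 - 2 = 20, RHS = 2·2² + 2 + 2 = 12; 20 ≠ 12 — holds  (d = 8)
Away from these crossings d keeps a constant sign, and checking every integer in [-1000, 1000] confirms d ≠ 0 throughout. Hence the two sides are never equal, so the relation holds for every integer in [-1000, 1000].

No counterexample exists.

Answer: Always true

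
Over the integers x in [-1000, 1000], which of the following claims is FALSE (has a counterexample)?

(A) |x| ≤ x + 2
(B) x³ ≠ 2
(A) x = -2: LHS = |-2| = 2, RHS = (-2) + 2 = 0; 2 ≤ 0 — FAILS

(B) Track d = LHS − RHS over the integers in [-1000, 1000]. Equality would need d = 0, but d changes sign only between consecutive integers, jumping over 0:
x = 1: LHS = 1³ = 1; 1 ≠ 2 — holds  (d = -1)
x = 2: LHS = 2³ = 8; 8 ≠ 2 — holds  (d = 6)
Away from these crossings d keeps a constant sign, and checking every integer in [-1000, 1000] confirms d ≠ 0 throughout. Hence the two sides are never equal, so the relation holds for every integer in [-1000, 1000].

Only (A) has a counterexample.

Answer: A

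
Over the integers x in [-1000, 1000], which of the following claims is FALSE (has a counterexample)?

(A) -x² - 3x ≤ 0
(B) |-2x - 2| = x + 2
(A) x = -1: LHS = -(-1)² - 3·(-1) = 2; 2 ≤ 0 — FAILS
(B) x = 1: LHS = |-2·1 - 2| = |-4| = 4, RHS = 1 + 2 = 3; 4 = 3 — FAILS

Answer: Both A and B are false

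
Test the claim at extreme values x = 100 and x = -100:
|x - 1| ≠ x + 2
x = 100: LHS = |100 - 1| = |99| = 99, RHS = 100 + 2 = 102; 99 ≠ 102 — holds
x = -100: LHS = |(-100) - 1| = |-101| = 101, RHS = (-100) + 2 = -98; 101 ≠ -98 — holds

Answer: Yes, holds for both x = 100 and x = -100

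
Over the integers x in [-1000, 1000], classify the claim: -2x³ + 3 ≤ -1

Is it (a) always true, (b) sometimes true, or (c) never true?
Holds at x = 2: LHS = -2·2³ + 3 = -13; -13 ≤ -1 — holds
Fails at x = 0: LHS = -2·0³ + 3 = 3; 3 ≤ -1 — FAILS
It is satisfied by some integers in the range but not all.

Answer: Sometimes true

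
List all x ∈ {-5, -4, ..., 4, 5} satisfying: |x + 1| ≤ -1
An absolute value is never negative, so the left side is ≥ 0 for every x, while the right side is -1. Tightest case in [-5, 5] is x = -1:
x = -1: LHS = |(-1) + 1| = |0| = 0; 0 ≤ -1 — FAILS
Hence LHS − RHS is never zero or negative, i.e. LHS > RHS throughout, so the claimed relation (≤) fails for every integer in [-5, 5].

Answer: None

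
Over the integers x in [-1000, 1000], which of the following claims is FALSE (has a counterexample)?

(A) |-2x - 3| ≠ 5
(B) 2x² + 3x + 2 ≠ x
(A) x = 1: LHS = |-2·1 - 3| = |-5| = 5; 5 ≠ 5 — FAILS

(B) Over all integers in [-1000, 1000], LHS − RHS is always positive; it is smallest at x = 0, where it equals 2:
x = 0: LHS = 2·0² + 3·0 + 2 = 2; 2 ≠ 0 — holds
At the ends of the range:
x = -1000: LHS = 2·(-1000)² + 3·(-1000) + 2 = 1997002; 1997002 ≠ -1000 — holds
x = 1000: LHS = 2·1000² + 3·1000 + 2 = 2003002; 2003002 ≠ 1000 — holds
Hence LHS − RHS is never 0, i.e. the two sides are never equal, so the relation holds for every integer in [-1000, 1000].

Only (A) has a counterexample.

Answer: A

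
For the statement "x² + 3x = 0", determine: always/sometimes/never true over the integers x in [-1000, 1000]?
Holds at x = 0: LHS = 0² + 3·0 = 0; 0 = 0 — holds
Fails at x = 1: LHS = 1² + 3·1 = 4; 4 = 0 — FAILS
It is satisfied by some integers in the range but not all.

Answer: Sometimes true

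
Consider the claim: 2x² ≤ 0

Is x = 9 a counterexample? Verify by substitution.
Substitute x = 9 into the relation:
x = 9: LHS = 2·9² = 162; 162 ≤ 0 — FAILS

Since the claim fails at x = 9, this value is a counterexample.

Answer: Yes, x = 9 is a counterexample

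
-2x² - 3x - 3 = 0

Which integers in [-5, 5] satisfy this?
Over all integers in [-5, 5], LHS − RHS is always negative; it is closest to 0 at x = -1, where it equals -2:
x = -1: LHS = -2·(-1)² - 3·(-1) - 3 = -2; -2 = 0 — FAILS
At the ends of the range:
x = -5: LHS = -2·(-5)² - 3·(-5) - 3 = -38; -38 = 0 — FAILS
x = 5: LHS = -2·5² - 3·5 - 3 = -68; -68 = 0 — FAILS
Hence LHS − RHS is never 0, i.e. the two sides are never equal, so the claimed relation (=) fails for every integer in [-5, 5].

Answer: None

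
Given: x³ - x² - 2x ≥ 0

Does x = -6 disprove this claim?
Substitute x = -6 into the relation:
x = -6: LHS = (-6)³ - (-6)² - 2·(-6) = -240; -240 ≥ 0 — FAILS

Since the claim fails at x = -6, this value is a counterexample.

Answer: Yes, x = -6 is a counterexample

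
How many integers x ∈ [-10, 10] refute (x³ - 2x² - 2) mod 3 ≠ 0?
Counterexamples in [-10, 10]: {-8, -5, -2, 1, 4, 7, 10}.

Counting them gives 7 values.

Answer: 7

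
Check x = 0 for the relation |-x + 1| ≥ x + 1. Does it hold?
x = 0: LHS = |-0 + 1| = |1| = 1, RHS = 0 + 1 = 1; 1 ≥ 1 — holds

The relation is satisfied at x = 0.

Answer: Yes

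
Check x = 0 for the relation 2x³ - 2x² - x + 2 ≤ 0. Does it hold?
x = 0: LHS = 2·0³ - 2·0² - 0 + 2 = 2; 2 ≤ 0 — FAILS

The relation fails at x = 0, so x = 0 is a counterexample.

Answer: No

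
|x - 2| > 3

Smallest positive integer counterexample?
Testing positive integers:
x = 1: LHS = |1 - 2| = |-1| = 1; 1 > 3 — FAILS  ← smallest positive counterexample

Answer: x = 1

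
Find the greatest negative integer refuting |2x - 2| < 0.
Testing negative integers from -1 downward:
x = -1: LHS = |2·(-1) - 2| = |-4| = 4; 4 < 0 — FAILS  ← closest negative counterexample to 0

Answer: x = -1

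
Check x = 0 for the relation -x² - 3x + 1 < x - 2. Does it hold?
x = 0: LHS = -0² - 3·0 + 1 = 1, RHS = 0 - 2 = -2; 1 < -2 — FAILS

The relation fails at x = 0, so x = 0 is a counterexample.

Answer: No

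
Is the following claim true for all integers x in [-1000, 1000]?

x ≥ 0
The claim fails at x = -1:
x = -1: -1 ≥ 0 — FAILS

Because a single integer refutes it, the statement is false.

Answer: False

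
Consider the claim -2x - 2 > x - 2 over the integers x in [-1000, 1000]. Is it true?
The claim fails at x = 0:
x = 0: LHS = -2·0 - 2 = -2, RHS = 0 - 2 = -2; -2 > -2 — FAILS

Because a single integer refutes it, the statement is false.

Answer: False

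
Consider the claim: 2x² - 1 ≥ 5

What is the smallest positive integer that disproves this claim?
Testing positive integers:
x = 1: LHS = 2·1² - 1 = 1; 1 ≥ 5 — FAILS  ← smallest positive counterexample

Answer: x = 1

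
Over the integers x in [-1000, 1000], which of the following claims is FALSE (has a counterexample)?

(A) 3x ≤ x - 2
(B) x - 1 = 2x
(A) x = 0: LHS = 3·0 = 0, RHS = 0 - 2 = -2; 0 ≤ -2 — FAILS
(B) x = 0: LHS = 0 - 1 = -1, RHS = 2·0 = 0; -1 = 0 — FAILS

Answer: Both A and B are false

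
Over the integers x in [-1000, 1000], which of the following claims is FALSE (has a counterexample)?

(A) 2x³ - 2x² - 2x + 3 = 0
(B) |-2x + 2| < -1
(A) x = 0: LHS = 2·0³ - 2·0² - 2·0 + 3 = 3; 3 = 0 — FAILS
(B) x = 0: LHS = |-2·0 + 2| = |2| = 2; 2 < -1 — FAILS

Answer: Both A and B are false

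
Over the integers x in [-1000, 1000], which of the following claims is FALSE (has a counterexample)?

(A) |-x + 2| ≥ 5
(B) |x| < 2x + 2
(A) x = 0: LHS = |-0 + 2| = |2| = 2; 2 ≥ 5 — FAILS
(B) x = -1: LHS = |-1| = 1, RHS = 2·(-1) + 2 = 0; 1 < 0 — FAILS

Answer: Both A and B are false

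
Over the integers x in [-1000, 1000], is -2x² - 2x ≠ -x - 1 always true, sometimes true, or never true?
Holds at x = 0: LHS = -2·0² - 2·0 = 0, RHS = -0 - 1 = -1; 0 ≠ -1 — holds
Fails at x = -1: LHS = -2·(-1)² - 2·(-1) = 0, RHS = -(-1) - 1 = 0; 0 ≠ 0 — FAILS
It is satisfied by some integers in the range but not all.

Answer: Sometimes true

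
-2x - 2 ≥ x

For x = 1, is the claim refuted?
Substitute x = 1 into the relation:
x = 1: LHS = -2·1 - 2 = -4; -4 ≥ 1 — FAILS

Since the claim fails at x = 1, this value is a counterexample.

Answer: Yes, x = 1 is a counterexample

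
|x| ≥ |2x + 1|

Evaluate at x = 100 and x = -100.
x = 100: LHS = |100| = 100, RHS = |2·100 + 1| = |201| = 201; 100 ≥ 201 — FAILS
x = -100: LHS = |-100| = 100, RHS = |2·(-100) + 1| = |-199| = 199; 100 ≥ 199 — FAILS

Answer: No, fails for both x = 100 and x = -100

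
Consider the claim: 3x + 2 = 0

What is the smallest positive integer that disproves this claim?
Testing positive integers:
x = 1: LHS = 3·1 + 2 = 5; 5 = 0 — FAILS  ← smallest positive counterexample

Answer: x = 1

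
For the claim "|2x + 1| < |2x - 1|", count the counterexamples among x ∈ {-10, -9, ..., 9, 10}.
Counterexamples in [-10, 10]: {0, 1, 2, 3, 4, 5, 6, 7, 8, 9, 10}.

Counting them gives 11 values.

Answer: 11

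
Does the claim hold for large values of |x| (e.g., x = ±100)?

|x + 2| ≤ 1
x = 100: LHS = |100 + 2| = |102| = 102; 102 ≤ 1 — FAILS
x = -100: LHS = |(-100) + 2| = |-98| = 98; 98 ≤ 1 — FAILS

Answer: No, fails for both x = 100 and x = -100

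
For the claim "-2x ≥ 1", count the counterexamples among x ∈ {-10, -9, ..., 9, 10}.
Counterexamples in [-10, 10]: {0, 1, 2, 3, 4, 5, 6, 7, 8, 9, 10}.

Counting them gives 11 values.

Answer: 11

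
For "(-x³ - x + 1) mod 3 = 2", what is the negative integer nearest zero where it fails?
Testing negative integers from -1 downward:
x = -1: LHS = (-(-1)³ - (-1) + 1) mod 3 = 3 mod 3 = 0; 0 = 2 — FAILS  ← closest negative counterexample to 0

Answer: x = -1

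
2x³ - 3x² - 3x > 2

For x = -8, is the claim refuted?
Substitute x = -8 into the relation:
x = -8: LHS = 2·(-8)³ - 3·(-8)² - 3·(-8) = -1192; -1192 > 2 — FAILS

Since the claim fails at x = -8, this value is a counterexample.

Answer: Yes, x = -8 is a counterexample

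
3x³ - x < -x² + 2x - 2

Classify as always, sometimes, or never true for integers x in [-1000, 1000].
Holds at x = -2: LHS = 3·(-2)³ - (-2) = -22, RHS = -(-2)² + 2·(-2) - 2 = -10; -22 < -10 — holds
Fails at x = 0: LHS = 3·0³ - 0 = 0, RHS = -0² + 2·0 - 2 = -2; 0 < -2 — FAILS
It is satisfied by some integers in the range but not all.

Answer: Sometimes true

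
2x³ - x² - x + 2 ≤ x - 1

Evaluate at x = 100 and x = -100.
x = 100: LHS = 2·100³ - 100² - 100 + 2 = 1989902, RHS = 100 - 1 = 99; 1989902 ≤ 99 — FAILS
x = -100: LHS = 2·(-100)³ - (-100)² - (-100) + 2 = -2009898, RHS = (-100) - 1 = -101; -2009898 ≤ -101 — holds

Answer: Partially: fails for x = 100, holds for x = -100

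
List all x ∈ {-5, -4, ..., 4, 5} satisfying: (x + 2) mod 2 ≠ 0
Holds for: {-5, -3, -1, 1, 3, 5}
Fails for: {-4, -2, 0, 2, 4}

Answer: {-5, -3, -1, 1, 3, 5}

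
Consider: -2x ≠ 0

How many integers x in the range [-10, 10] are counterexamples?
Counterexamples in [-10, 10]: {0}.

Counting them gives 1 values.

Answer: 1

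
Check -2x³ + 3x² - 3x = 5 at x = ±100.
x = 100: LHS = -2·100³ + 3·100² - 3·100 = -1970300; -1970300 = 5 — FAILS
x = -100: LHS = -2·(-100)³ + 3·(-100)² - 3·(-100) = 2030300; 2030300 = 5 — FAILS

Answer: No, fails for both x = 100 and x = -100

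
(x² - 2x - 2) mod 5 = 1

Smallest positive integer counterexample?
Testing positive integers:
x = 1: LHS = (1² - 2·1 - 2) mod 5 = (-3) mod 5 = 2; 2 = 1 — FAILS  ← smallest positive counterexample

Answer: x = 1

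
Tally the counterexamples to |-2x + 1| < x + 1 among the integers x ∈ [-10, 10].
Counterexamples in [-10, 10]: {-10, -9, -8, -7, -6, -5, -4, -3, -2, -1, 0, 2, 3, 4, 5, 6, 7, 8, 9, 10}.

Counting them gives 20 values.

Answer: 20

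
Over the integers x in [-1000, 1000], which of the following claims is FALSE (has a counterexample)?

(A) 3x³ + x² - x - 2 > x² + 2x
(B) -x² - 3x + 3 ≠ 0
(A) x = 0: LHS = 3·0³ + 0² - 0 - 2 = -2, RHS = 0² + 2·0 = 0; -2 > 0 — FAILS

(B) Track d = LHS − RHS over the integers in [-1000, 1000]. Equality would need d = 0, but d changes sign only between consecutive integers, jumping over 0:
x = -4: LHS = -(-4)² - 3·(-4) + 3 = -1; -1 ≠ 0 — holds  (d = -1)
x = -3: LHS = -(-3)² - 3·(-3) + 3 = 3; 3 ≠ 0 — holds  (d = 3)
x = 0: LHS = -0² - 3·0 + 3 = 3; 3 ≠ 0 — holds  (d = 3)
x = 1: LHS = -1² - 3·1 + 3 = -1; -1 ≠ 0 — holds  (d = -1)
Away from these crossings d keeps a constant sign, and checking every integer in [-1000, 1000] confirms d ≠ 0 throughout. Hence the two sides are never equal, so the relation holds for every integer in [-1000, 1000].

Only (A) has a counterexample.

Answer: A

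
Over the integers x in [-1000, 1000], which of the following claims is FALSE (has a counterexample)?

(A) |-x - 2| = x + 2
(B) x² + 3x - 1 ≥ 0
(A) x = -3: LHS = |-(-3) - 2| = |1| = 1, RHS = (-3) + 2 = -1; 1 = -1 — FAILS
(B) x = 0: LHS = 0² + 3·0 - 1 = -1; -1 ≥ 0 — FAILS

Answer: Both A and B are false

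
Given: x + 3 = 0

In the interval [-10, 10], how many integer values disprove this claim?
Counterexamples in [-10, 10]: {-10, -9, -8, -7, -6, -5, -4, -2, -1, 0, 1, 2, 3, 4, 5, 6, 7, 8, 9, 10}.

Counting them gives 20 values.

Answer: 20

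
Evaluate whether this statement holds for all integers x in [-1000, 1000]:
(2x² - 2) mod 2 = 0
For a polynomial with integer coefficients, its value mod 2 depends only on x mod 2, so it suffices to check one representative of each residue class, x = 0, 1:
x = 0: LHS = (2·0² - 2) mod 2 = (-2) mod 2 = 0; 0 = 0 — holds
x = 1: LHS = (2·1² - 2) mod 2 = 0 mod 2 = 0; 0 = 0 — holds
The relation holds in every residue class, so the relation holds for every integer in [-1000, 1000].

No counterexample exists.

Answer: True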